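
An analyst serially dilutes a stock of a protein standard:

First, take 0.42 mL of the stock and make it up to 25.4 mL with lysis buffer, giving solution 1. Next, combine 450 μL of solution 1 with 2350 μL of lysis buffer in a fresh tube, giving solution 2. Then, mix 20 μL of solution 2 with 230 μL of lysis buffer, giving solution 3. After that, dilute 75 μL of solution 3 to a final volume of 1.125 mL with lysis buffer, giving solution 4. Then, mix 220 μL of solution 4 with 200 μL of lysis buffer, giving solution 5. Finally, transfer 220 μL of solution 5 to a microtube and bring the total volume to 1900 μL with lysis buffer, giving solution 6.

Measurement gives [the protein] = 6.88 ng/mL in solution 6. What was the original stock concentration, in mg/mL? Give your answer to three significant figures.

8.00 mg/mL

Step 1: 0.42 mL brought to 25.4 mL → factor 25.4/0.42 = 60.476
Step 2: 450 μL + 2350 μL = 2800 μL total → factor 2800/450 = 6.2222
Step 3: 20 μL + 230 μL = 250 μL total → factor 250/20 = 12.5
Step 4: 75 μL brought to 1.125 mL → factor 1125/75 = 15
Step 5: 220 μL + 200 μL = 420 μL total → factor 420/220 = 1.9091
Step 6: 220 μL brought to 1900 μL → factor 1900/220 = 8.6364
Overall dilution factor = 60.476 × 6.2222 × 12.5 × 15 × 1.9091 × 8.6364 = 1.1633 × 10^6
Stock = 6.88 ng/mL × 1.1633 × 10^6 = 8.003 × 10^6 ng/mL = 8.00 mg/mL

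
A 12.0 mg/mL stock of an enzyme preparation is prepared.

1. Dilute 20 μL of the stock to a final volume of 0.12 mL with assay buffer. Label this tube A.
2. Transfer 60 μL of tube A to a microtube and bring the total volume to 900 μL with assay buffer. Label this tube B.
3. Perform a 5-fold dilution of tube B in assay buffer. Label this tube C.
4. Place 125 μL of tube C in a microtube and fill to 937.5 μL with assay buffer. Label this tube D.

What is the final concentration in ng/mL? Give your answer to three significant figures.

Step 1: 20 μL brought to 0.12 mL → factor 120/20 = 6
Step 2: 60 μL brought to 900 μL → factor 900/60 = 15
Step 3: 5-fold → factor 5
Step 4: 125 μL brought to 937.5 μL → factor 937.5/125 = 7.5
Overall dilution factor = 6 × 15 × 5 × 7.5 = 3375
Final = 12.0 mg/mL / 3375 = 0.003556 mg/mL = 3.56 × 10^3 ng/mL

3.56 × 10^3 ng/mL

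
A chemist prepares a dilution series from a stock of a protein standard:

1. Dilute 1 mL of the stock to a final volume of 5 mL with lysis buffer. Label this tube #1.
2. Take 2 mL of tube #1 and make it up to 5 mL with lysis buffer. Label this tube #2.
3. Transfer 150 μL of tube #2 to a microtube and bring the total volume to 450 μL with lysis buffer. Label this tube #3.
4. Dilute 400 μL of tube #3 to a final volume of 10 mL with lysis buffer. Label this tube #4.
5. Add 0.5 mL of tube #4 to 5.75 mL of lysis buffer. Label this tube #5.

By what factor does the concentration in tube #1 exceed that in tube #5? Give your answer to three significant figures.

Step 1: 1 mL brought to 5 mL → factor 5/1 = 5
Step 2: 2 mL brought to 5 mL → factor 5/2 = 2.5
Step 3: 150 μL brought to 450 μL → factor 450/150 = 3
Step 4: 400 μL brought to 10 mL → factor 10000/400 = 25
Step 5: 0.5 mL + 5.75 mL = 6.25 mL total → factor 6.25/0.5 = 12.5
Dilution factor to tube #1 = 5; to tube #5 = 11719
[tube #1]/[tube #5] = (factor to tube #5)/(factor to tube #1) = 11719/5 = 2.34 × 10^3

2.34 × 10^3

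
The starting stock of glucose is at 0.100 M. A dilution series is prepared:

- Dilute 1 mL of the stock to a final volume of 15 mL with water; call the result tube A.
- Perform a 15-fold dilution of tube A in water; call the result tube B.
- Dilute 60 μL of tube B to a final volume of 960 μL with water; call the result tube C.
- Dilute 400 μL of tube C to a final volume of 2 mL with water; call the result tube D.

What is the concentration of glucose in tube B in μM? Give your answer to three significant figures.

Step 1: 1 mL brought to 15 mL → factor 15/1 = 15
Step 2: 15-fold → factor 15
Dilution factor through tube B = 15 × 15 = 225
[tube B] = 0.100 M / 225 = 0.0004444 M = 444 μM

444 μM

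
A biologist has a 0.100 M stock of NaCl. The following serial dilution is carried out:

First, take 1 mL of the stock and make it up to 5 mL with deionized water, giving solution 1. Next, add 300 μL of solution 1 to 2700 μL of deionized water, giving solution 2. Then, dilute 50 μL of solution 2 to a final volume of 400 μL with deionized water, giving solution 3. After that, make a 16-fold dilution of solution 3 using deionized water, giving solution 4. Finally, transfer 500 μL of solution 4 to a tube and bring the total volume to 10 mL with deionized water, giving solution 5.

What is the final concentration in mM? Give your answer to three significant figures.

Step 1: 1 mL brought to 5 mL → factor 5/1 = 5
Step 2: 300 μL + 2700 μL = 3000 μL total → factor 3000/300 = 10
Step 3: 50 μL brought to 400 μL → factor 400/50 = 8
Step 4: 16-fold → factor 16
Step 5: 500 μL brought to 10 mL → factor 10000/500 = 20
Overall dilution factor = 5 × 10 × 8 × 16 × 20 = 1.28 × 10^5
Final = 0.100 M / 1.28 × 10^5 = 7.813 × 10^-7 M = 0.000781 mM

0.000781 mM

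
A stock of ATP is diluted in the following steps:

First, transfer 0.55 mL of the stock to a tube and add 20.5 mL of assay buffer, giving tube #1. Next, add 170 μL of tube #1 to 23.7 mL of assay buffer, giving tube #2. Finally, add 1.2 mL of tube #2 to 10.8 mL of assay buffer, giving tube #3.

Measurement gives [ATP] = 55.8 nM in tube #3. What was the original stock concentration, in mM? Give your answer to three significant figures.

Step 1: 0.55 mL + 20.5 mL = 21.05 mL total → factor 21.05/0.55 = 38.273
Step 2: 170 μL + 23.7 mL = 23870 μL total → factor 23870/170 = 140.41
Step 3: 1.2 mL + 10.8 mL = 12 mL total → factor 12/1.2 = 10
Overall dilution factor = 38.273 × 140.41 × 10 = 53739
Stock = 55.8 nM × 53739 = 2.999 × 10^6 nM = 3.00 mM

3.00 mM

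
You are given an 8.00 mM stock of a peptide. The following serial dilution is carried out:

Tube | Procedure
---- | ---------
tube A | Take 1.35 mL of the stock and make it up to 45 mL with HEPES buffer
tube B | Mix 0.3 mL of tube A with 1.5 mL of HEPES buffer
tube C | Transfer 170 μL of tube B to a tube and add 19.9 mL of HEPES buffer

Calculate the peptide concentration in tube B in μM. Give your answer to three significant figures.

40.0 μM

Step 1: 1.35 mL brought to 45 mL → factor 45/1.35 = 33.333
Step 2: 0.3 mL + 1.5 mL = 1.8 mL total → factor 1.8/0.3 = 6
Dilution factor through tube B = 33.333 × 6 = 200
[tube B] = 8.00 mM / 200 = 0.04000 mM = 40.0 μM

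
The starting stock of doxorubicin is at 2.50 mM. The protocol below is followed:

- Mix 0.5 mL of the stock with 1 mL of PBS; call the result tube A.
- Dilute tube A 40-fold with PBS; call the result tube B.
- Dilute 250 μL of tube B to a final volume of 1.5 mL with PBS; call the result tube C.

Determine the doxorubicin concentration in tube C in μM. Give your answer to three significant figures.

Step 1: 0.5 mL + 1 mL = 1.5 mL total → factor 1.5/0.5 = 3
Step 2: 40-fold → factor 40
Step 3: 250 μL brought to 1.5 mL → factor 1500/250 = 6
Overall dilution factor = 3 × 40 × 6 = 720
Final = 2.50 mM / 720 = 0.003472 mM = 3.47 μM

3.47 μM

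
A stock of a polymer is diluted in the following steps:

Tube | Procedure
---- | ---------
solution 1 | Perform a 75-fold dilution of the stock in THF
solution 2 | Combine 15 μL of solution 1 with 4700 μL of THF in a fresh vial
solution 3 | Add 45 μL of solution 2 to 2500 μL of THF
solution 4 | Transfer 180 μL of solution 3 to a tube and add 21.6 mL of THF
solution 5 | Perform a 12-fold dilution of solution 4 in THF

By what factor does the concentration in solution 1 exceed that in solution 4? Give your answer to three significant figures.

2.15 × 10^6

Step 1: 75-fold → factor 75
Step 2: 15 μL + 4700 μL = 4715 μL total → factor 4715/15 = 314.33
Step 3: 45 μL + 2500 μL = 2545 μL total → factor 2545/45 = 56.556
Step 4: 180 μL + 21.6 mL = 21780 μL total → factor 21780/180 = 121
Dilution factor to solution 1 = 75; to solution 4 = 1.6133 × 10^8
[solution 1]/[solution 4] = (factor to solution 4)/(factor to solution 1) = 1.6133 × 10^8/75 = 2.15 × 10^6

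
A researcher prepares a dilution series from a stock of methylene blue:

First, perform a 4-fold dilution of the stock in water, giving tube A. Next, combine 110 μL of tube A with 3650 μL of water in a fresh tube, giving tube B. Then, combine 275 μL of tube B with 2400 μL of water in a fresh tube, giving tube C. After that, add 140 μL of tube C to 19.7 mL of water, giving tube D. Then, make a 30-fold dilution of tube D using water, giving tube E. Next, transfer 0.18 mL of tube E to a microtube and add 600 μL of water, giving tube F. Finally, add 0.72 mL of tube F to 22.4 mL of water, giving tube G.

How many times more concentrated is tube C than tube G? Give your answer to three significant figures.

Step 1: 4-fold → factor 4
Step 2: 110 μL + 3650 μL = 3760 μL total → factor 3760/110 = 34.182
Step 3: 275 μL + 2400 μL = 2675 μL total → factor 2675/275 = 9.7273
Step 4: 140 μL + 19.7 mL = 19840 μL total → factor 19840/140 = 141.71
Step 5: 30-fold → factor 30
Step 6: 0.18 mL + 600 μL = 0.78 mL total → factor 0.78/0.18 = 4.3333
Step 7: 0.72 mL + 22.4 mL = 23.12 mL total → factor 23.12/0.72 = 32.111
Dilution factor to tube C = 1330; to tube G = 7.8679 × 10^8
[tube C]/[tube G] = (factor to tube G)/(factor to tube C) = 7.8679 × 10^8/1330 = 5.92 × 10^5

5.92 × 10^5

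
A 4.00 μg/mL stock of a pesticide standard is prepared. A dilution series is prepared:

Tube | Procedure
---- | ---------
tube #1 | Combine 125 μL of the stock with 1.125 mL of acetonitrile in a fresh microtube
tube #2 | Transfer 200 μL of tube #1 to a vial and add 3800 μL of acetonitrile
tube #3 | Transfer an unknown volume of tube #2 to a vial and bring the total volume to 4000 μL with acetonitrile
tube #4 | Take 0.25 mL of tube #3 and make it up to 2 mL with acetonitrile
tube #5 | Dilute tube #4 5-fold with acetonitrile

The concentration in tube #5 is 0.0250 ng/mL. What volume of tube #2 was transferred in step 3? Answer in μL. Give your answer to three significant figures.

200 μL

Step 1: 125 μL + 1.125 mL = 1250 μL total → factor 1250/125 = 10
Step 2: 200 μL + 3800 μL = 4000 μL total → factor 4000/200 = 20
Step 3: v brought to 4000 μL → factor = 4000 μL/v
Step 4: 0.25 mL brought to 2 mL → factor 2/0.25 = 8
Step 5: 5-fold → factor 5
Product of known-step factors = 8000
Overall factor = 4.00 μg/mL / (0.0250 ng/mL) = 1.6 × 10^5
Step-3 factor = 1.6 × 10^5 / 8000 = 20
v = 4000 μL / 20 = 200 μL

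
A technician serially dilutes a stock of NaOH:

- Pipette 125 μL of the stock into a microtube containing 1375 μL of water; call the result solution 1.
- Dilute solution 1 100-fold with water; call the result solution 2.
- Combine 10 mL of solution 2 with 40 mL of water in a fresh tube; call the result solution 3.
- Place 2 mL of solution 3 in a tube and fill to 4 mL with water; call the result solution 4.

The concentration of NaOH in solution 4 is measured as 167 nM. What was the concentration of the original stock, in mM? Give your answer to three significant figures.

2.00 mM

Step 1: 125 μL + 1375 μL = 1500 μL total → factor 1500/125 = 12
Step 2: 100-fold → factor 100
Step 3: 10 mL + 40 mL = 50 mL total → factor 50/10 = 5
Step 4: 2 mL brought to 4 mL → factor 4/2 = 2
Overall dilution factor = 12 × 100 × 5 × 2 = 12000
Stock = 167 nM × 12000 = 2.004 × 10^6 nM = 2.00 mM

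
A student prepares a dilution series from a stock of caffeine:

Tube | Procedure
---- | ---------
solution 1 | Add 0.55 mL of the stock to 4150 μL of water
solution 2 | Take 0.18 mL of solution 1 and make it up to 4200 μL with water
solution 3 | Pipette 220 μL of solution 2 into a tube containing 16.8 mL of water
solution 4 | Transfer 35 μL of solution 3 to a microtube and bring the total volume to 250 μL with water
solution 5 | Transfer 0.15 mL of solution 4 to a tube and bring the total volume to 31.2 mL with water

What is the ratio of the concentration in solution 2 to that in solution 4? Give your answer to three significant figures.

553

Step 1: 0.55 mL + 4150 μL = 4.7 mL total → factor 4.7/0.55 = 8.5455
Step 2: 0.18 mL brought to 4200 μL → factor 4.2/0.18 = 23.333
Step 3: 220 μL + 16.8 mL = 17020 μL total → factor 17020/220 = 77.364
Step 4: 35 μL brought to 250 μL → factor 250/35 = 7.1429
Dilution factor to solution 2 = 199.39; to solution 4 = 1.1018 × 10^5
[solution 2]/[solution 4] = (factor to solution 4)/(factor to solution 2) = 1.1018 × 10^5/199.39 = 553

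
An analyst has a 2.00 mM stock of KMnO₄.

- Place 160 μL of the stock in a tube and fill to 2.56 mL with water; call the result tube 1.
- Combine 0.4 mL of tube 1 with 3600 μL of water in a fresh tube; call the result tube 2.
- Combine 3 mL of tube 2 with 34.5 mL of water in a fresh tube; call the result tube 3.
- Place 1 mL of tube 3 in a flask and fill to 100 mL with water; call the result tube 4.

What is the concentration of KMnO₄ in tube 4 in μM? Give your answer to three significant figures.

0.0100 μM

Step 1: 160 μL brought to 2.56 mL → factor 2560/160 = 16
Step 2: 0.4 mL + 3600 μL = 4 mL total → factor 4/0.4 = 10
Step 3: 3 mL + 34.5 mL = 37.5 mL total → factor 37.5/3 = 12.5
Step 4: 1 mL brought to 100 mL → factor 100/1 = 100
Overall dilution factor = 16 × 10 × 12.5 × 100 = 2 × 10^5
Final = 2.00 mM / 2 × 10^5 = 1.000 × 10^-5 mM = 0.0100 μM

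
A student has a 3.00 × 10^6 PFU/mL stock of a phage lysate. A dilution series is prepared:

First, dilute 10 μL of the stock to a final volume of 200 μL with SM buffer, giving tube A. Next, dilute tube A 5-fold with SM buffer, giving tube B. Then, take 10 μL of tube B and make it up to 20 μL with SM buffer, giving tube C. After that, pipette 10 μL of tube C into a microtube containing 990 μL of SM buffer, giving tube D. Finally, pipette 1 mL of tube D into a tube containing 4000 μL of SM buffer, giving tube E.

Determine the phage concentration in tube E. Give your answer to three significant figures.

Step 1: 10 μL brought to 200 μL → factor 200/10 = 20
Step 2: 5-fold → factor 5
Step 3: 10 μL brought to 20 μL → factor 20/10 = 2
Step 4: 10 μL + 990 μL = 1000 μL total → factor 1000/10 = 100
Step 5: 1 mL + 4000 μL = 5 mL total → factor 5/1 = 5
Overall dilution factor = 20 × 5 × 2 × 100 × 5 = 1 × 10^5
Final = 3.00 × 10^6 PFU/mL / 1 × 10^5 = 30.0 PFU/mL

30.0 PFU/mL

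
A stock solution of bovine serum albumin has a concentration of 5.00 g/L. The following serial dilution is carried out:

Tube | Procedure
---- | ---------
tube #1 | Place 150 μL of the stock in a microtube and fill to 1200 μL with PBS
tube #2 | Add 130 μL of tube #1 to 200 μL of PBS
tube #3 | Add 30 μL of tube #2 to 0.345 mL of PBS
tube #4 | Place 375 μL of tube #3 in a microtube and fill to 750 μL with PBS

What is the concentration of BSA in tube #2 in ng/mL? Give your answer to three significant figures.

2.46 × 10^5 ng/mL

Step 1: 150 μL brought to 1200 μL → factor 1200/150 = 8
Step 2: 130 μL + 200 μL = 330 μL total → factor 330/130 = 2.5385
Dilution factor through tube #2 = 8 × 2.5385 = 20.308
[tube #2] = 5.00 g/L / 20.308 = 0.2462 g/L = 2.46 × 10^5 ng/mL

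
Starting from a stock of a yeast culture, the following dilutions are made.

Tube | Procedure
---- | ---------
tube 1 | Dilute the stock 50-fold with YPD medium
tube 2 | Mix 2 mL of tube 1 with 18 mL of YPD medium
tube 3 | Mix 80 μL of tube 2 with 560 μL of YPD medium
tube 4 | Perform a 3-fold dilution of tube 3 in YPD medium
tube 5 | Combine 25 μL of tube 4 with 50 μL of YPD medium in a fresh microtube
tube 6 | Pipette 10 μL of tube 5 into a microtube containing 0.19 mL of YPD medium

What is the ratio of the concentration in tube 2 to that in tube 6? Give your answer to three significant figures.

1.44 × 10^3

Step 1: 50-fold → factor 50
Step 2: 2 mL + 18 mL = 20 mL total → factor 20/2 = 10
Step 3: 80 μL + 560 μL = 640 μL total → factor 640/80 = 8
Step 4: 3-fold → factor 3
Step 5: 25 μL + 50 μL = 75 μL total → factor 75/25 = 3
Step 6: 10 μL + 0.19 mL = 200 μL total → factor 200/10 = 20
Dilution factor to tube 2 = 500; to tube 6 = 7.2 × 10^5
[tube 2]/[tube 6] = (factor to tube 6)/(factor to tube 2) = 7.2 × 10^5/500 = 1.44 × 10^3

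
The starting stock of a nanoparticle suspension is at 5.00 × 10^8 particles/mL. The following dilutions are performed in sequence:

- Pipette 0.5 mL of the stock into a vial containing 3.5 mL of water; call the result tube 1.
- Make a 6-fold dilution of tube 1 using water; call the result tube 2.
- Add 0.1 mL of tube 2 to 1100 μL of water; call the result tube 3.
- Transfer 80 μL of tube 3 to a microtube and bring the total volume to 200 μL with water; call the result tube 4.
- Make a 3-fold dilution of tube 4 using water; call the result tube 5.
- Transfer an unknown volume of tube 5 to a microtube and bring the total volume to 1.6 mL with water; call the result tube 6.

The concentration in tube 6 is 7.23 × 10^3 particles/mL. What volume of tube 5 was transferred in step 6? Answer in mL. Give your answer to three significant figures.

Step 1: 0.5 mL + 3.5 mL = 4 mL total → factor 4/0.5 = 8
Step 2: 6-fold → factor 6
Step 3: 0.1 mL + 1100 μL = 1.2 mL total → factor 1.2/0.1 = 12
Step 4: 80 μL brought to 200 μL → factor 200/80 = 2.5
Step 5: 3-fold → factor 3
Step 6: v brought to 1.6 mL → factor = 1.6 mL/v
Product of known-step factors = 4320
Overall factor = 5.00 × 10^8 particles/mL / (7.23 × 10^3 particles/mL) = 69156
Step-6 factor = 69156 / 4320 = 16.008
v = 1.6 mL / 16.008 = 0.0999 mL

0.0999 mL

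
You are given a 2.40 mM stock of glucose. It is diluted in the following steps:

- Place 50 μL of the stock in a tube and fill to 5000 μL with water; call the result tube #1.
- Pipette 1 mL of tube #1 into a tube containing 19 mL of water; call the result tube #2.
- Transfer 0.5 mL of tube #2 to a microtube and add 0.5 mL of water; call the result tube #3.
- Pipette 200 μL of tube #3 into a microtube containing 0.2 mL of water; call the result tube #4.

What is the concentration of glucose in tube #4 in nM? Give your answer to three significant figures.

300 nM

Step 1: 50 μL brought to 5000 μL → factor 5000/50 = 100
Step 2: 1 mL + 19 mL = 20 mL total → factor 20/1 = 20
Step 3: 0.5 mL + 0.5 mL = 1 mL total → factor 1/0.5 = 2
Step 4: 200 μL + 0.2 mL = 400 μL total → factor 400/200 = 2
Dilution factor through tube #4 = 100 × 20 × 2 × 2 = 8000
[tube #4] = 2.40 mM / 8000 = 0.0003000 mM = 300 nM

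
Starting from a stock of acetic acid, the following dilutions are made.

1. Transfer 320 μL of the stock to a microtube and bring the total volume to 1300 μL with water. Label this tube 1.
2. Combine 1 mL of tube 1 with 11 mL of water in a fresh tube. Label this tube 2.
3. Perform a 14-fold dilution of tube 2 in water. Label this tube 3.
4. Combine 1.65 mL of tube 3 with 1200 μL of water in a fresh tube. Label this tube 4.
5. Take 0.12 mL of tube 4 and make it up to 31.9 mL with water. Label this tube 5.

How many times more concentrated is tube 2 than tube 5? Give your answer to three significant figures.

Step 1: 320 μL brought to 1300 μL → factor 1300/320 = 4.0625
Step 2: 1 mL + 11 mL = 12 mL total → factor 12/1 = 12
Step 3: 14-fold → factor 14
Step 4: 1.65 mL + 1200 μL = 2.85 mL total → factor 2.85/1.65 = 1.7273
Step 5: 0.12 mL brought to 31.9 mL → factor 31.9/0.12 = 265.83
Dilution factor to tube 2 = 48.75; to tube 5 = 3.1338 × 10^5
[tube 2]/[tube 5] = (factor to tube 5)/(factor to tube 2) = 3.1338 × 10^5/48.75 = 6.43 × 10^3

6.43 × 10^3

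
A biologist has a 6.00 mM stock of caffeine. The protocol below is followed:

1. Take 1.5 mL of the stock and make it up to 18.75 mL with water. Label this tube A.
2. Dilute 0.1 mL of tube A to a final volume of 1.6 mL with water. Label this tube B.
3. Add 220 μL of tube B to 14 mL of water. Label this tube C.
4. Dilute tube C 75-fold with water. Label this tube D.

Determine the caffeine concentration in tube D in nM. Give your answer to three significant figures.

6.19 nM

Step 1: 1.5 mL brought to 18.75 mL → factor 18.75/1.5 = 12.5
Step 2: 0.1 mL brought to 1.6 mL → factor 1.6/0.1 = 16
Step 3: 220 μL + 14 mL = 14220 μL total → factor 14220/220 = 64.636
Step 4: 75-fold → factor 75
Overall dilution factor = 12.5 × 16 × 64.636 × 75 = 9.6955 × 10^5
Final = 6.00 mM / 9.6955 × 10^5 = 6.188 × 10^-6 mM = 6.19 nM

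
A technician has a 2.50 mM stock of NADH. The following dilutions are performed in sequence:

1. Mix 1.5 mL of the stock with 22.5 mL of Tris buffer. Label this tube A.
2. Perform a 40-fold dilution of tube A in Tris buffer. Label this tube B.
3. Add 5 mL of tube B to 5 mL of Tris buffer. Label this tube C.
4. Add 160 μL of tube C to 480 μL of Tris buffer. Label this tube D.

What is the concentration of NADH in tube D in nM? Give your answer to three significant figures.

488 nM

Step 1: 1.5 mL + 22.5 mL = 24 mL total → factor 24/1.5 = 16
Step 2: 40-fold → factor 40
Step 3: 5 mL + 5 mL = 10 mL total → factor 10/5 = 2
Step 4: 160 μL + 480 μL = 640 μL total → factor 640/160 = 4
Overall dilution factor = 16 × 40 × 2 × 4 = 5120
Final = 2.50 mM / 5120 = 0.0004883 mM = 488 nM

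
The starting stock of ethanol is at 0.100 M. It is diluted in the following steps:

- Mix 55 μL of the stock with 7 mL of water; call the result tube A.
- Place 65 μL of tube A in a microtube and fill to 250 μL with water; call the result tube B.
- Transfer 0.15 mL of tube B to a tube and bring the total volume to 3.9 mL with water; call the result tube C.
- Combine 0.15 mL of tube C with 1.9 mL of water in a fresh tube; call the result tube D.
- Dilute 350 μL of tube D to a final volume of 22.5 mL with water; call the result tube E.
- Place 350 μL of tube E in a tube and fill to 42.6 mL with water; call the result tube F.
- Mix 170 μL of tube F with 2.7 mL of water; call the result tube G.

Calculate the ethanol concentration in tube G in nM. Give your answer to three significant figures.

0.00432 nM

Step 1: 55 μL + 7 mL = 7055 μL total → factor 7055/55 = 128.27
Step 2: 65 μL brought to 250 μL → factor 250/65 = 3.8462
Step 3: 0.15 mL brought to 3.9 mL → factor 3.9/0.15 = 26
Step 4: 0.15 mL + 1.9 mL = 2.05 mL total → factor 2.05/0.15 = 13.667
Step 5: 350 μL brought to 22.5 mL → factor 22500/350 = 64.286
Step 6: 350 μL brought to 42.6 mL → factor 42600/350 = 121.71
Step 7: 170 μL + 2.7 mL = 2870 μL total → factor 2870/170 = 16.882
Dilution factor through tube G = 128.27 × 3.8462 × 26 × 13.667 × 64.286 × 121.71 × 16.882 = 2.3157 × 10^10
[tube G] = 0.100 M / 2.3157 × 10^10 = 4.318 × 10^-12 M = 0.00432 nM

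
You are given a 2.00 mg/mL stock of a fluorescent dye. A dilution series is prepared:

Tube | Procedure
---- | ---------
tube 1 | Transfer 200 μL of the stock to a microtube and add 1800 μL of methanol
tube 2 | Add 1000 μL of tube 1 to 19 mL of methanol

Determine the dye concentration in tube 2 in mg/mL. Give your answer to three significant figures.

Step 1: 200 μL + 1800 μL = 2000 μL total → factor 2000/200 = 10
Step 2: 1000 μL + 19 mL = 20000 μL total → factor 20000/1000 = 20
Overall dilution factor = 10 × 20 = 200
Final = 2.00 mg/mL / 200 = 0.0100 mg/mL

0.0100 mg/mL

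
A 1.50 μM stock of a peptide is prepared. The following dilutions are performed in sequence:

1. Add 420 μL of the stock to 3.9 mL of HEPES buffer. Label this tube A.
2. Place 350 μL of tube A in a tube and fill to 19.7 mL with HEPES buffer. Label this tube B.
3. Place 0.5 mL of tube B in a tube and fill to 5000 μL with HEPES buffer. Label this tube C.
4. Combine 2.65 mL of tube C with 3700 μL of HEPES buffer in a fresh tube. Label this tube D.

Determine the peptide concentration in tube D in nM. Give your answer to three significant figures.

0.108 nM

Step 1: 420 μL + 3.9 mL = 4320 μL total → factor 4320/420 = 10.286
Step 2: 350 μL brought to 19.7 mL → factor 19700/350 = 56.286
Step 3: 0.5 mL brought to 5000 μL → factor 5/0.5 = 10
Step 4: 2.65 mL + 3700 μL = 6.35 mL total → factor 6.35/2.65 = 2.3962
Overall dilution factor = 10.286 × 56.286 × 10 × 2.3962 = 13873
Final = 1.50 μM / 13873 = 0.0001081 μM = 0.108 nM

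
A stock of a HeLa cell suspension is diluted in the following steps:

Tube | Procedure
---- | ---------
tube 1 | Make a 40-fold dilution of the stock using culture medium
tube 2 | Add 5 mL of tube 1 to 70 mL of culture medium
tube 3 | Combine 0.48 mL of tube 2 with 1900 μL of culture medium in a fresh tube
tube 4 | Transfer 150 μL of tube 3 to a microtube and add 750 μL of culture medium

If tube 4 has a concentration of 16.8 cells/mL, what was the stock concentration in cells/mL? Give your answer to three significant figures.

Step 1: 40-fold → factor 40
Step 2: 5 mL + 70 mL = 75 mL total → factor 75/5 = 15
Step 3: 0.48 mL + 1900 μL = 2.38 mL total → factor 2.38/0.48 = 4.9583
Step 4: 150 μL + 750 μL = 900 μL total → factor 900/150 = 6
Overall dilution factor = 40 × 15 × 4.9583 × 6 = 17850
Stock = 16.8 cells/mL × 17850 = 3.00 × 10^5 cells/mL

3.00 × 10^5 cells/mL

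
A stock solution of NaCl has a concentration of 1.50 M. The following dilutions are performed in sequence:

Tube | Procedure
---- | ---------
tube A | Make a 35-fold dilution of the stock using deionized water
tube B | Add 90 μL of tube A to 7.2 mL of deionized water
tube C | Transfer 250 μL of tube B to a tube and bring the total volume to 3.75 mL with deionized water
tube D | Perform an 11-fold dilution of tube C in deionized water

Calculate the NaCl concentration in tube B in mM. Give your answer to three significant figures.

Step 1: 35-fold → factor 35
Step 2: 90 μL + 7.2 mL = 7290 μL total → factor 7290/90 = 81
Dilution factor through tube B = 35 × 81 = 2835
[tube B] = 1.50 M / 2835 = 0.0005291 M = 0.529 mM

0.529 mM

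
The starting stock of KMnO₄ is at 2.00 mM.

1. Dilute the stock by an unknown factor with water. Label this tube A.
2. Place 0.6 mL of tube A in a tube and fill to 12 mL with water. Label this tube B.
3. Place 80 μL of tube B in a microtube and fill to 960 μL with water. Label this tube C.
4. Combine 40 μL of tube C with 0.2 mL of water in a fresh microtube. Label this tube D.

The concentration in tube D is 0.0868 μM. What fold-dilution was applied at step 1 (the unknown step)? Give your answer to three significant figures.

Step 1: unknown factor x
Step 2: 0.6 mL brought to 12 mL → factor 12/0.6 = 20
Step 3: 80 μL brought to 960 μL → factor 960/80 = 12
Step 4: 40 μL + 0.2 mL = 240 μL total → factor 240/40 = 6
Product of known-step factors = 1440
Overall factor = 2.00 mM / (0.0868 μM) = 23041
x = 23041 / 1440 = 16.0

16.0-fold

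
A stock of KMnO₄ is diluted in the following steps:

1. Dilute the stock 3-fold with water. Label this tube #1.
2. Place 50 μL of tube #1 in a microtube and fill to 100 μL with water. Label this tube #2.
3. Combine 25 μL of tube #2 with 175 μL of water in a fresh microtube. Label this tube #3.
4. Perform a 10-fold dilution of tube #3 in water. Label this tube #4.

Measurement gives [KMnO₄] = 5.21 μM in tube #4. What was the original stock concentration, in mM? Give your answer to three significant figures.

2.50 mM

Step 1: 3-fold → factor 3
Step 2: 50 μL brought to 100 μL → factor 100/50 = 2
Step 3: 25 μL + 175 μL = 200 μL total → factor 200/25 = 8
Step 4: 10-fold → factor 10
Overall dilution factor = 3 × 2 × 8 × 10 = 480
Stock = 5.21 μM × 480 = 2501 μM = 2.50 mM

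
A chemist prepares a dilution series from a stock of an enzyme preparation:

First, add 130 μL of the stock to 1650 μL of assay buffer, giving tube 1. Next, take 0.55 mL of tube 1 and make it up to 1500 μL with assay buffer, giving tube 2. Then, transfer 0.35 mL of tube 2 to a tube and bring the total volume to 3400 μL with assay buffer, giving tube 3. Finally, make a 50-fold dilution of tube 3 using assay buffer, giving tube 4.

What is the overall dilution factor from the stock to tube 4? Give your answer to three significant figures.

1.81 × 10^4

Step 1: 130 μL + 1650 μL = 1780 μL total → factor 1780/130 = 13.692
Step 2: 0.55 mL brought to 1500 μL → factor 1.5/0.55 = 2.7273
Step 3: 0.35 mL brought to 3400 μL → factor 3.4/0.35 = 9.7143
Step 4: 50-fold → factor 50
Overall dilution factor = 13.692 × 2.7273 × 9.7143 × 50 = 18138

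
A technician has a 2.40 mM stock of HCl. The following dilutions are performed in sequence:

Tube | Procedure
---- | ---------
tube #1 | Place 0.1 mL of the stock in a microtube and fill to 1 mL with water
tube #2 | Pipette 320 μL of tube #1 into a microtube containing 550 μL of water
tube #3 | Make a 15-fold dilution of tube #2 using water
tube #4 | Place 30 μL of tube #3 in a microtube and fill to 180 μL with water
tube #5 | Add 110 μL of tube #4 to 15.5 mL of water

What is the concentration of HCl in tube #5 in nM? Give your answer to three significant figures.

6.91 nM

Step 1: 0.1 mL brought to 1 mL → factor 1/0.1 = 10
Step 2: 320 μL + 550 μL = 870 μL total → factor 870/320 = 2.7188
Step 3: 15-fold → factor 15
Step 4: 30 μL brought to 180 μL → factor 180/30 = 6
Step 5: 110 μL + 15.5 mL = 15610 μL total → factor 15610/110 = 141.91
Overall dilution factor = 10 × 2.7188 × 15 × 6 × 141.91 = 3.4723 × 10^5
Final = 2.40 mM / 3.4723 × 10^5 = 6.912 × 10^-6 mM = 6.91 nM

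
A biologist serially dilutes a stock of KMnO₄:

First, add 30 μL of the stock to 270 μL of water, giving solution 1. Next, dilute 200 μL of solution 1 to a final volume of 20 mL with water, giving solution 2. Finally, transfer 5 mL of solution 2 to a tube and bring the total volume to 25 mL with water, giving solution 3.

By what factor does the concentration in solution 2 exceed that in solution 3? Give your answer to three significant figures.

Step 1: 30 μL + 270 μL = 300 μL total → factor 300/30 = 10
Step 2: 200 μL brought to 20 mL → factor 20000/200 = 100
Step 3: 5 mL brought to 25 mL → factor 25/5 = 5
Dilution factor to solution 2 = 1000; to solution 3 = 5000
[solution 2]/[solution 3] = (factor to solution 3)/(factor to solution 2) = 5000/1000 = 5.00

5.00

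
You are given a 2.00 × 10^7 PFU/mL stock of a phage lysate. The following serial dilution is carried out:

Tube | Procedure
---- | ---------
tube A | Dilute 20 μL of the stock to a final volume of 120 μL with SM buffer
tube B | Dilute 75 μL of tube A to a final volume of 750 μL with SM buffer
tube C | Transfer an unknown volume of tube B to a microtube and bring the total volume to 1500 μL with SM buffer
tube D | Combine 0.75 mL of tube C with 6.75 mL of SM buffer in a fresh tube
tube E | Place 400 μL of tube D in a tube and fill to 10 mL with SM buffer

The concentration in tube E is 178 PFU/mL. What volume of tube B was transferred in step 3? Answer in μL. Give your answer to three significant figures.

Step 1: 20 μL brought to 120 μL → factor 120/20 = 6
Step 2: 75 μL brought to 750 μL → factor 750/75 = 10
Step 3: v brought to 1500 μL → factor = 1500 μL/v
Step 4: 0.75 mL + 6.75 mL = 7.5 mL total → factor 7.5/0.75 = 10
Step 5: 400 μL brought to 10 mL → factor 10000/400 = 25
Product of known-step factors = 15000
Overall factor = 2.00 × 10^7 PFU/mL / (178 PFU/mL) = 1.1236 × 10^5
Step-3 factor = 1.1236 × 10^5 / 15000 = 7.4906
v = 1500 μL / 7.4906 = 200 μL

200 μL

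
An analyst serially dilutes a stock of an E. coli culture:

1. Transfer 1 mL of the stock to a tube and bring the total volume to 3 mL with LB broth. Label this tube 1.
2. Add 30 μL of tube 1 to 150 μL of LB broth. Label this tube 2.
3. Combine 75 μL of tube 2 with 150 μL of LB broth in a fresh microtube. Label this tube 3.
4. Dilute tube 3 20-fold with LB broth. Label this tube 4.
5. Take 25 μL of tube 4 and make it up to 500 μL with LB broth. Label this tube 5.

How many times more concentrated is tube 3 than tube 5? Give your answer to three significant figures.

400

Step 1: 1 mL brought to 3 mL → factor 3/1 = 3
Step 2: 30 μL + 150 μL = 180 μL total → factor 180/30 = 6
Step 3: 75 μL + 150 μL = 225 μL total → factor 225/75 = 3
Step 4: 20-fold → factor 20
Step 5: 25 μL brought to 500 μL → factor 500/25 = 20
Dilution factor to tube 3 = 54; to tube 5 = 21600
[tube 3]/[tube 5] = (factor to tube 5)/(factor to tube 3) = 21600/54 = 400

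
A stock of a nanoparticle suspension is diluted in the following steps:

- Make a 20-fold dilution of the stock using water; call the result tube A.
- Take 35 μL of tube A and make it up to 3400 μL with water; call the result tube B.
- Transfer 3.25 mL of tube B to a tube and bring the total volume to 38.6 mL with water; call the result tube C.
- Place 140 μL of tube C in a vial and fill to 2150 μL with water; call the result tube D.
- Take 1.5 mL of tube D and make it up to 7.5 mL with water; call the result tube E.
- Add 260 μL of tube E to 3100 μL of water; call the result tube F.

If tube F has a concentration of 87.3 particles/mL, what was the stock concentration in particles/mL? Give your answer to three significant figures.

Step 1: 20-fold → factor 20
Step 2: 35 μL brought to 3400 μL → factor 3400/35 = 97.143
Step 3: 3.25 mL brought to 38.6 mL → factor 38.6/3.25 = 11.877
Step 4: 140 μL brought to 2150 μL → factor 2150/140 = 15.357
Step 5: 1.5 mL brought to 7.5 mL → factor 7.5/1.5 = 5
Step 6: 260 μL + 3100 μL = 3360 μL total → factor 3360/260 = 12.923
Overall dilution factor = 20 × 97.143 × 11.877 × 15.357 × 5 × 12.923 = 2.2898 × 10^7
Stock = 87.3 particles/mL × 2.2898 × 10^7 = 2.00 × 10^9 particles/mL

2.00 × 10^9 particles/mL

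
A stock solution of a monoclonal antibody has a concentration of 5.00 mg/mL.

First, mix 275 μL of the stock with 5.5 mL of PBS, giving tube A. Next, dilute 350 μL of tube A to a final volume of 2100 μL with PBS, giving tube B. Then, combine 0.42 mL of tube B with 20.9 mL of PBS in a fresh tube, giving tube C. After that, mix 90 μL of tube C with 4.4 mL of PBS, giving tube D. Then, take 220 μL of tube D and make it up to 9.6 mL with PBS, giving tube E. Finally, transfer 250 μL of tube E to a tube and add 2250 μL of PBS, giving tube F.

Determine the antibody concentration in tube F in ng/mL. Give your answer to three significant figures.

Step 1: 275 μL + 5.5 mL = 5775 μL total → factor 5775/275 = 21
Step 2: 350 μL brought to 2100 μL → factor 2100/350 = 6
Step 3: 0.42 mL + 20.9 mL = 21.32 mL total → factor 21.32/0.42 = 50.762
Step 4: 90 μL + 4.4 mL = 4490 μL total → factor 4490/90 = 49.889
Step 5: 220 μL brought to 9.6 mL → factor 9600/220 = 43.636
Step 6: 250 μL + 2250 μL = 2500 μL total → factor 2500/250 = 10
Overall dilution factor = 21 × 6 × 50.762 × 49.889 × 43.636 × 10 = 1.3924 × 10^8
Final = 5.00 mg/mL / 1.3924 × 10^8 = 3.591 × 10^-8 mg/mL = 0.0359 ng/mL

0.0359 ng/mL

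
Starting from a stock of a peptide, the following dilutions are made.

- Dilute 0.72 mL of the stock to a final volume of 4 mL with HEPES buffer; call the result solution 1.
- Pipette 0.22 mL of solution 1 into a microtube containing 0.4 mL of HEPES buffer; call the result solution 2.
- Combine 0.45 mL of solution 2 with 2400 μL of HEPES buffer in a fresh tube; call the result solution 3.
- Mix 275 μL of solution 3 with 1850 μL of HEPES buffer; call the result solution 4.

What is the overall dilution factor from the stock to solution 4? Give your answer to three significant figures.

Step 1: 0.72 mL brought to 4 mL → factor 4/0.72 = 5.5556
Step 2: 0.22 mL + 0.4 mL = 0.62 mL total → factor 0.62/0.22 = 2.8182
Step 3: 0.45 mL + 2400 μL = 2.85 mL total → factor 2.85/0.45 = 6.3333
Step 4: 275 μL + 1850 μL = 2125 μL total → factor 2125/275 = 7.7273
Overall dilution factor = 5.5556 × 2.8182 × 6.3333 × 7.7273 = 766.22

766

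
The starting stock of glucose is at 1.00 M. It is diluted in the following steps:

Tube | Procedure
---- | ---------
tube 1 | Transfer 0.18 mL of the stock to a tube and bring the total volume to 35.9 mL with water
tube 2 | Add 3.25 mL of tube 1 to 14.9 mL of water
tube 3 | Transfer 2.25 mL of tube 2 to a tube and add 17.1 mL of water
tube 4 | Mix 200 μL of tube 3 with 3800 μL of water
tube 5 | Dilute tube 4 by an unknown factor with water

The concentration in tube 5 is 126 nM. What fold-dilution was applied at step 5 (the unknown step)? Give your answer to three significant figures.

41.4-fold

Step 1: 0.18 mL brought to 35.9 mL → factor 35.9/0.18 = 199.44
Step 2: 3.25 mL + 14.9 mL = 18.15 mL total → factor 18.15/3.25 = 5.5846
Step 3: 2.25 mL + 17.1 mL = 19.35 mL total → factor 19.35/2.25 = 8.6
Step 4: 200 μL + 3800 μL = 4000 μL total → factor 4000/200 = 20
Step 5: unknown factor x
Product of known-step factors = 1.9158 × 10^5
Overall factor = 1.00 M / (126 nM) = 7.9365 × 10^6
x = 7.9365 × 10^6 / 1.9158 × 10^5 = 41.4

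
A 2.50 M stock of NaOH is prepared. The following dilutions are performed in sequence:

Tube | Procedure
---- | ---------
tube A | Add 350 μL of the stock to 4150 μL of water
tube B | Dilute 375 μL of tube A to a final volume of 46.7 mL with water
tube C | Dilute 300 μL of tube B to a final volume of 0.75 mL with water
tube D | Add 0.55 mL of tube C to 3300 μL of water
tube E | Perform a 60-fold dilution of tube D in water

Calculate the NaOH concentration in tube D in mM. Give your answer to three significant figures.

Step 1: 350 μL + 4150 μL = 4500 μL total → factor 4500/350 = 12.857
Step 2: 375 μL brought to 46.7 mL → factor 46700/375 = 124.53
Step 3: 300 μL brought to 0.75 mL → factor 750/300 = 2.5
Step 4: 0.55 mL + 3300 μL = 3.85 mL total → factor 3.85/0.55 = 7
Dilution factor through tube D = 12.857 × 124.53 × 2.5 × 7 = 28020
[tube D] = 2.50 M / 28020 = 8.922 × 10^-5 M = 0.0892 mM

0.0892 mM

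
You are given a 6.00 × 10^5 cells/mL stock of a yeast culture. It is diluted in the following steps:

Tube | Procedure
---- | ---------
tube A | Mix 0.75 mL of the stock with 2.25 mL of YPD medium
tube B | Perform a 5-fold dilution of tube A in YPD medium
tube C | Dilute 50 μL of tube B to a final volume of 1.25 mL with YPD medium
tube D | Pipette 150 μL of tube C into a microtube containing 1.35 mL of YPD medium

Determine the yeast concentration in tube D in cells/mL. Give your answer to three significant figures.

120 cells/mL

Step 1: 0.75 mL + 2.25 mL = 3 mL total → factor 3/0.75 = 4
Step 2: 5-fold → factor 5
Step 3: 50 μL brought to 1.25 mL → factor 1250/50 = 25
Step 4: 150 μL + 1.35 mL = 1500 μL total → factor 1500/150 = 10
Overall dilution factor = 4 × 5 × 25 × 10 = 5000
Final = 6.00 × 10^5 cells/mL / 5000 = 120 cells/mL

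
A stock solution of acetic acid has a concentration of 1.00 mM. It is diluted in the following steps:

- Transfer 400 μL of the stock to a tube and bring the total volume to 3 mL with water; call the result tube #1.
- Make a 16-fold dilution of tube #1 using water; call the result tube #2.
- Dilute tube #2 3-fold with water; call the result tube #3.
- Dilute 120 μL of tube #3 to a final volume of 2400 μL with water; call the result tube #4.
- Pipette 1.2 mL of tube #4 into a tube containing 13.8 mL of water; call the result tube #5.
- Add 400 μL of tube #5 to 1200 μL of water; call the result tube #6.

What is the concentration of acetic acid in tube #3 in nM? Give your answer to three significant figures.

Step 1: 400 μL brought to 3 mL → factor 3000/400 = 7.5
Step 2: 16-fold → factor 16
Step 3: 3-fold → factor 3
Dilution factor through tube #3 = 7.5 × 16 × 3 = 360
[tube #3] = 1.00 mM / 360 = 0.002778 mM = 2.78 × 10^3 nM

2.78 × 10^3 nM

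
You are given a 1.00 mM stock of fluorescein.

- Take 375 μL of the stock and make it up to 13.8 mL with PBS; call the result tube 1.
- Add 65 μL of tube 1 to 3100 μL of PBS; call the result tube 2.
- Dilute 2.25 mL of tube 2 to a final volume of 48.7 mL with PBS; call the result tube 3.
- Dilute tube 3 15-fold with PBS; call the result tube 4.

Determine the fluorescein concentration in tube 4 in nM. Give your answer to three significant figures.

1.72 nM

Step 1: 375 μL brought to 13.8 mL → factor 13800/375 = 36.8
Step 2: 65 μL + 3100 μL = 3165 μL total → factor 3165/65 = 48.692
Step 3: 2.25 mL brought to 48.7 mL → factor 48.7/2.25 = 21.644
Step 4: 15-fold → factor 15
Overall dilution factor = 36.8 × 48.692 × 21.644 × 15 = 5.8176 × 10^5
Final = 1.00 mM / 5.8176 × 10^5 = 1.719 × 10^-6 mM = 1.72 nM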